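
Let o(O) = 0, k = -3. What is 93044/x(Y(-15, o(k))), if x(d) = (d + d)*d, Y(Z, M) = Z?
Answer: 46522/225 ≈ 206.76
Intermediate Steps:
x(d) = 2*d² (x(d) = (2*d)*d = 2*d²)
93044/x(Y(-15, o(k))) = 93044/((2*(-15)²)) = 93044/((2*225)) = 93044/450 = 93044*(1/450) = 46522/225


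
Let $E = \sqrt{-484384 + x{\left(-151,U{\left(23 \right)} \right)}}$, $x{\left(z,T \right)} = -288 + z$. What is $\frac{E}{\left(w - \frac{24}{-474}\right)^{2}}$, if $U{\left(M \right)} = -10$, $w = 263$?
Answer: $\frac{118579 i \sqrt{1343}}{431849961} \approx 0.010063 i$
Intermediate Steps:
$E = 19 i \sqrt{1343}$ ($E = \sqrt{-484384 - 439} = \sqrt{-484823} = 19 i \sqrt{1343} \approx 696.29 i$)
$\frac{E}{\left(w - \frac{24}{-474}\right)^{2}} = \frac{19 i \sqrt{1343}}{\left(263 - \frac{24}{-474}\right)^{2}} = \frac{19 i \sqrt{1343}}{\left(263 - - \frac{4}{79}\right)^{2}} = \frac{19 i \sqrt{1343}}{\left(263 + \frac{4}{79}\right)^{2}} = \frac{19 i \sqrt{1343}}{\left(\frac{20781}{79}\right)^{2}} = \frac{19 i \sqrt{1343}}{\frac{431849961}{6241}} = 19 i \sqrt{1343} \cdot \frac{6241}{431849961} = \frac{118579 i \sqrt{1343}}{431849961}$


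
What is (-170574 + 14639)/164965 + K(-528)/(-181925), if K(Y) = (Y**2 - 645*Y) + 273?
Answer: -26116718656/6002251525 ≈ -4.3512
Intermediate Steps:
K(Y) = 273 + Y**2 - 645*Y
(-170574 + 14639)/164965 + K(-528)/(-181925) = (-170574 + 14639)/164965 + (273 + (-528)**2 - 645*(-528))/(-181925) = -155935*1/164965 + (273 + 278784 + 340560)*(-1/181925) = -31187/32993 + 619617*(-1/181925) = -31187/32993 - 619617/181925 = -26116718656/6002251525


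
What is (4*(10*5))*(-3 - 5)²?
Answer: 12800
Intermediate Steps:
(4*(10*5))*(-3 - 5)² = (4*50)*(-8)² = 200*64 = 12800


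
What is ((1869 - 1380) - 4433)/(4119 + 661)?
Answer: -986/1195 ≈ -0.82510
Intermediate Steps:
((1869 - 1380) - 4433)/(4119 + 661) = (489 - 4433)/4780 = -3944*1/4780 = -986/1195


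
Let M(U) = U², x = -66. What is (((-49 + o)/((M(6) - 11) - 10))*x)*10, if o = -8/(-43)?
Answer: 92356/43 ≈ 2147.8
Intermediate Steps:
o = 8/43 (o = -8*(-1/43) = 8/43 ≈ 0.18605)
(((-49 + o)/((M(6) - 11) - 10))*x)*10 = (((-49 + 8/43)/((6² - 11) - 10))*(-66))*10 = (-2099/(43*((36 - 11) - 10))*(-66))*10 = (-2099/(43*(25 - 10))*(-66))*10 = (-2099/43/15*(-66))*10 = (-2099/43*1/15*(-66))*10 = -2099/645*(-66)*10 = (46178/215)*10 = 92356/43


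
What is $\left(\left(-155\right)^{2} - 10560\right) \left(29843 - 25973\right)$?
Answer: $52109550$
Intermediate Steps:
$\left(\left(-155\right)^{2} - 10560\right) \left(29843 - 25973\right) = \left(24025 - 10560\right) 3870 = 13465 \cdot 3870 = 52109550$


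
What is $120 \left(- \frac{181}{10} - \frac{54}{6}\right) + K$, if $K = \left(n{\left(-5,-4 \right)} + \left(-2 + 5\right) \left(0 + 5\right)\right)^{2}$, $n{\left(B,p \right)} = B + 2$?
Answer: $-3108$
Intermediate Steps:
$n{\left(B,p \right)} = 2 + B$
$K = 144$ ($K = \left(\left(2 - 5\right) + \left(-2 + 5\right) \left(0 + 5\right)\right)^{2} = \left(-3 + 3 \cdot 5\right)^{2} = \left(-3 + 15\right)^{2} = 12^{2} = 144$)
$120 \left(- \frac{181}{10} - \frac{54}{6}\right) + K = 120 \left(- \frac{181}{10} - \frac{54}{6}\right) + 144 = 120 \left(\left(-181\right) \frac{1}{10} - 9\right) + 144 = 120 \left(- \frac{181}{10} - 9\right) + 144 = 120 \left(- \frac{271}{10}\right) + 144 = -3252 + 144 = -3108$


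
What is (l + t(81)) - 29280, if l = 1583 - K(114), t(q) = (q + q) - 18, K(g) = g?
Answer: -27667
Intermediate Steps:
t(q) = -18 + 2*q (t(q) = 2*q - 18 = -18 + 2*q)
l = 1469 (l = 1583 - 1*114 = 1583 - 114 = 1469)
(l + t(81)) - 29280 = (1469 + (-18 + 2*81)) - 29280 = (1469 + (-18 + 162)) - 29280 = (1469 + 144) - 29280 = 1613 - 29280 = -27667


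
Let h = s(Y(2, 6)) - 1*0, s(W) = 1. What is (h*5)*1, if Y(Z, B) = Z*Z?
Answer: 5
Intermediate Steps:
Y(Z, B) = Z**2
h = 1 (h = 1 - 1*0 = 1 + 0 = 1)
(h*5)*1 = (1*5)*1 = 5*1 = 5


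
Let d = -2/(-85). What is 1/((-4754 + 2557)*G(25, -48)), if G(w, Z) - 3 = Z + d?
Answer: 85/8399131 ≈ 1.0120e-5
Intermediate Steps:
d = 2/85 (d = -2*(-1/85) = 2/85 ≈ 0.023529)
G(w, Z) = 257/85 + Z (G(w, Z) = 3 + (Z + 2/85) = 3 + (2/85 + Z) = 257/85 + Z)
1/((-4754 + 2557)*G(25, -48)) = 1/((-4754 + 2557)*(257/85 - 48)) = 1/((-2197)*(-3823/85)) = -1/2197*(-85/3823) = 85/8399131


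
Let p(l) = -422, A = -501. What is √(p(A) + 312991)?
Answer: √312569 ≈ 559.08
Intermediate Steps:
√(p(A) + 312991) = √(-422 + 312991) = √312569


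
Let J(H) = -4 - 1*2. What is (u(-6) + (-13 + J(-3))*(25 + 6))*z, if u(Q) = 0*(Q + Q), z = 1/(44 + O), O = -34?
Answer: -589/10 ≈ -58.900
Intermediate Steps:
z = ⅒ (z = 1/(44 - 34) = 1/10 = ⅒ ≈ 0.10000)
J(H) = -6 (J(H) = -4 - 2 = -6)
u(Q) = 0 (u(Q) = 0*(2*Q) = 0)
(u(-6) + (-13 + J(-3))*(25 + 6))*z = (0 + (-13 - 6)*(25 + 6))*(⅒) = (0 - 19*31)*(⅒) = (0 - 589)*(⅒) = -589*⅒ = -589/10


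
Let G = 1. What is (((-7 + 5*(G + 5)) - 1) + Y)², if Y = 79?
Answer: 10201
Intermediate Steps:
(((-7 + 5*(G + 5)) - 1) + Y)² = (((-7 + 5*(1 + 5)) - 1) + 79)² = (((-7 + 5*6) - 1) + 79)² = (((-7 + 30) - 1) + 79)² = ((23 - 1) + 79)² = (22 + 79)² = 101² = 10201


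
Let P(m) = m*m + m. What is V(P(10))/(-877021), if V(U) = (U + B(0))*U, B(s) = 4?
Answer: -660/46159 ≈ -0.014298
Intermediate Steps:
P(m) = m + m² (P(m) = m² + m = m + m²)
V(U) = U*(4 + U) (V(U) = (U + 4)*U = (4 + U)*U = U*(4 + U))
V(P(10))/(-877021) = ((10*(1 + 10))*(4 + 10*(1 + 10)))/(-877021) = ((10*11)*(4 + 10*11))*(-1/877021) = (110*(4 + 110))*(-1/877021) = (110*114)*(-1/877021) = 12540*(-1/877021) = -660/46159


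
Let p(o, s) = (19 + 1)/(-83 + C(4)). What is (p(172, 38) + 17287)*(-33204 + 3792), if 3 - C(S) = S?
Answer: -3559067688/7 ≈ -5.0844e+8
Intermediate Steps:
C(S) = 3 - S
p(o, s) = -5/21 (p(o, s) = (19 + 1)/(-83 + (3 - 1*4)) = 20/(-83 + (3 - 4)) = 20/(-83 - 1) = 20/(-84) = 20*(-1/84) = -5/21)
(p(172, 38) + 17287)*(-33204 + 3792) = (-5/21 + 17287)*(-33204 + 3792) = (363022/21)*(-29412) = -3559067688/7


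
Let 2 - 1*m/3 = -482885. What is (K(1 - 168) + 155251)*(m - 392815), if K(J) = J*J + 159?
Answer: 193535515954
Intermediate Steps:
m = 1448661 (m = 6 - 3*(-482885) = 6 + 1448655 = 1448661)
K(J) = 159 + J² (K(J) = J² + 159 = 159 + J²)
(K(1 - 168) + 155251)*(m - 392815) = ((159 + (1 - 168)²) + 155251)*(1448661 - 392815) = ((159 + (-167)²) + 155251)*1055846 = ((159 + 27889) + 155251)*1055846 = (28048 + 155251)*1055846 = 183299*1055846 = 193535515954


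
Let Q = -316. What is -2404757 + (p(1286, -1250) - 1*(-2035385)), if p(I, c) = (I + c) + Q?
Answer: -369652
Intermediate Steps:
p(I, c) = -316 + I + c (p(I, c) = (I + c) - 316 = -316 + I + c)
-2404757 + (p(1286, -1250) - 1*(-2035385)) = -2404757 + ((-316 + 1286 - 1250) - 1*(-2035385)) = -2404757 + (-280 + 2035385) = -2404757 + 2035105 = -369652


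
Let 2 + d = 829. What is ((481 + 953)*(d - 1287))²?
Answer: 435124929600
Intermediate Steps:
d = 827 (d = -2 + 829 = 827)
((481 + 953)*(d - 1287))² = ((481 + 953)*(827 - 1287))² = (1434*(-460))² = (-659640)² = 435124929600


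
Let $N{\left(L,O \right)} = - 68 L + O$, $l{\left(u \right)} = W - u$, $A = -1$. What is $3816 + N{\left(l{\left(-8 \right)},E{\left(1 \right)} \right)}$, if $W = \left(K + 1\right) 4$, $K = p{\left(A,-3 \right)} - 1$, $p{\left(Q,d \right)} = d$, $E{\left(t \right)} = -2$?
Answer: $4086$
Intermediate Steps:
$K = -4$ ($K = -3 - 1 = -4$)
$W = -12$ ($W = \left(-4 + 1\right) 4 = \left(-3\right) 4 = -12$)
$l{\left(u \right)} = -12 - u$
$N{\left(L,O \right)} = O - 68 L$
$3816 + N{\left(l{\left(-8 \right)},E{\left(1 \right)} \right)} = 3816 - \left(2 + 68 \left(-12 - -8\right)\right) = 3816 - \left(2 + 68 \left(-12 + 8\right)\right) = 3816 - -270 = 3816 + \left(-2 + 272\right) = 3816 + 270 = 4086$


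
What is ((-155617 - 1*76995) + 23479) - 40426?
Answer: -249559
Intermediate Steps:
((-155617 - 1*76995) + 23479) - 40426 = ((-155617 - 76995) + 23479) - 40426 = (-232612 + 23479) - 40426 = -209133 - 40426 = -249559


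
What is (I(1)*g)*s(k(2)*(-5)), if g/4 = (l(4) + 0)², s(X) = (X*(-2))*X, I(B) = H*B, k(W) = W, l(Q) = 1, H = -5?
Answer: 4000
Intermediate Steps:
I(B) = -5*B
s(X) = -2*X² (s(X) = (-2*X)*X = -2*X²)
g = 4 (g = 4*(1 + 0)² = 4*1² = 4*1 = 4)
(I(1)*g)*s(k(2)*(-5)) = (-5*1*4)*(-2*(2*(-5))²) = (-5*4)*(-2*(-10)²) = -(-40)*100 = -20*(-200) = 4000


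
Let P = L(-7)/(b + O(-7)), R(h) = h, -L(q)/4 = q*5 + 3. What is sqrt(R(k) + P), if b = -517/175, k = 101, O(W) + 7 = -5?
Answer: sqrt(633096789)/2617 ≈ 9.6146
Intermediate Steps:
L(q) = -12 - 20*q (L(q) = -4*(q*5 + 3) = -4*(5*q + 3) = -4*(3 + 5*q) = -12 - 20*q)
O(W) = -12 (O(W) = -7 - 5 = -12)
b = -517/175 (b = -517*1/175 = -517/175 ≈ -2.9543)
P = -22400/2617 (P = (-12 - 20*(-7))/(-517/175 - 12) = (-12 + 140)/(-2617/175) = 128*(-175/2617) = -22400/2617 ≈ -8.5594)
sqrt(R(k) + P) = sqrt(101 - 22400/2617) = sqrt(241917/2617) = sqrt(633096789)/2617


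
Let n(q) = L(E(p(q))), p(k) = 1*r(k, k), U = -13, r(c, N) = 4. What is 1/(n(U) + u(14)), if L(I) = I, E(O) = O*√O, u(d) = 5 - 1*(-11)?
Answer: 1/24 ≈ 0.041667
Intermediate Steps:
u(d) = 16 (u(d) = 5 + 11 = 16)
p(k) = 4 (p(k) = 1*4 = 4)
E(O) = O^(3/2)
n(q) = 8 (n(q) = 4^(3/2) = 8)
1/(n(U) + u(14)) = 1/(8 + 16) = 1/24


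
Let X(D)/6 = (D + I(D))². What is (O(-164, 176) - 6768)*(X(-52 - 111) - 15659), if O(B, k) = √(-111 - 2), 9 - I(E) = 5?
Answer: -920630736 + 136027*I*√113 ≈ -9.2063e+8 + 1.446e+6*I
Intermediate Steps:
I(E) = 4 (I(E) = 9 - 1*5 = 9 - 5 = 4)
O(B, k) = I*√113 (O(B, k) = √(-113) = I*√113)
X(D) = 6*(4 + D)² (X(D) = 6*(D + 4)² = 6*(4 + D)²)
(O(-164, 176) - 6768)*(X(-52 - 111) - 15659) = (I*√113 - 6768)*(6*(4 + (-52 - 111))² - 15659) = (-6768 + I*√113)*(6*(4 - 163)² - 15659) = (-6768 + I*√113)*(6*(-159)² - 15659) = (-6768 + I*√113)*(6*25281 - 15659) = (-6768 + I*√113)*(151686 - 15659) = (-6768 + I*√113)*136027 = -920630736 + 136027*I*√113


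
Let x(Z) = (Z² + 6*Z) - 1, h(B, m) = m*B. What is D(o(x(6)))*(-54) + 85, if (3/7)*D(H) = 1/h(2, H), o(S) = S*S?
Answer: 428422/5041 ≈ 84.988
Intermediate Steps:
h(B, m) = B*m
x(Z) = -1 + Z² + 6*Z
o(S) = S²
D(H) = 7/(6*H) (D(H) = 7/(3*((2*H))) = 7*(1/(2*H))/3 = 7/(6*H))
D(o(x(6)))*(-54) + 85 = (7/(6*((-1 + 6² + 6*6)²)))*(-54) + 85 = (7/(6*((-1 + 36 + 36)²)))*(-54) + 85 = (7/(6*(71²)))*(-54) + 85 = ((7/6)/5041)*(-54) + 85 = ((7/6)*(1/5041))*(-54) + 85 = (7/30246)*(-54) + 85 = -63/5041 + 85 = 428422/5041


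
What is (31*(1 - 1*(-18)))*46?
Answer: 27094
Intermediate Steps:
(31*(1 - 1*(-18)))*46 = (31*(1 + 18))*46 = (31*19)*46 = 589*46 = 27094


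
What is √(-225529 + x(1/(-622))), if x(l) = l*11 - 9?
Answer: 3*I*√9695227826/622 ≈ 474.91*I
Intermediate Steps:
x(l) = -9 + 11*l (x(l) = 11*l - 9 = -9 + 11*l)
√(-225529 + x(1/(-622))) = √(-225529 + (-9 + 11/(-622))) = √(-225529 + (-9 + 11*(-1/622))) = √(-225529 + (-9 - 11/622)) = √(-225529 - 5609/622) = √(-140284647/622) = 3*I*√9695227826/622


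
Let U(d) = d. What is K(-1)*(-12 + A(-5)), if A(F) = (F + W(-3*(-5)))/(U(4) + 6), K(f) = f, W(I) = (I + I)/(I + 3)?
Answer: 37/3 ≈ 12.333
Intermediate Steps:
W(I) = 2*I/(3 + I) (W(I) = (2*I)/(3 + I) = 2*I/(3 + I))
A(F) = ⅙ + F/10 (A(F) = (F + 2*(-3*(-5))/(3 - 3*(-5)))/(4 + 6) = (F + 2*15/(3 + 15))/10 = (F + 2*15/18)*(⅒) = (F + 2*15*(1/18))*(⅒) = (F + 5/3)*(⅒) = (5/3 + F)*(⅒) = ⅙ + F/10)
K(-1)*(-12 + A(-5)) = -(-12 + (⅙ + (⅒)*(-5))) = -(-12 + (⅙ - ½)) = -(-12 - ⅓) = -1*(-37/3) = 37/3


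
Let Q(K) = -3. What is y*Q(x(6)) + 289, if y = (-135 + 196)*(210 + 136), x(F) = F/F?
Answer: -63029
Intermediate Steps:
x(F) = 1
y = 21106 (y = 61*346 = 21106)
y*Q(x(6)) + 289 = 21106*(-3) + 289 = -63318 + 289 = -63029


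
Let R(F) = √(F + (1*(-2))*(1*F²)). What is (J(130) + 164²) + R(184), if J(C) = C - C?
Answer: 26896 + 2*I*√16882 ≈ 26896.0 + 259.86*I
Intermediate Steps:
J(C) = 0
R(F) = √(F - 2*F²)
(J(130) + 164²) + R(184) = (0 + 164²) + √(184*(1 - 2*184)) = (0 + 26896) + √(184*(1 - 368)) = 26896 + √(184*(-367)) = 26896 + √(-67528) = 26896 + 2*I*√16882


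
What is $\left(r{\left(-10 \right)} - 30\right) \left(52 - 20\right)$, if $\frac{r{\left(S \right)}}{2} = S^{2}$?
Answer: $5440$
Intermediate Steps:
$r{\left(S \right)} = 2 S^{2}$
$\left(r{\left(-10 \right)} - 30\right) \left(52 - 20\right) = \left(2 \left(-10\right)^{2} - 30\right) \left(52 - 20\right) = \left(2 \cdot 100 - 30\right) \left(52 - 20\right) = \left(200 - 30\right) 32 = 170 \cdot 32 = 5440$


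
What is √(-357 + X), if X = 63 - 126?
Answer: 2*I*√105 ≈ 20.494*I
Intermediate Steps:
X = -63
√(-357 + X) = √(-357 - 63) = √(-420) = 2*I*√105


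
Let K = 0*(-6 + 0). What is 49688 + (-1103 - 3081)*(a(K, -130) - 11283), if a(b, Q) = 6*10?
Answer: 47006720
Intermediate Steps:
K = 0 (K = 0*(-6) = 0)
a(b, Q) = 60
49688 + (-1103 - 3081)*(a(K, -130) - 11283) = 49688 + (-1103 - 3081)*(60 - 11283) = 49688 - 4184*(-11223) = 49688 + 46957032 = 47006720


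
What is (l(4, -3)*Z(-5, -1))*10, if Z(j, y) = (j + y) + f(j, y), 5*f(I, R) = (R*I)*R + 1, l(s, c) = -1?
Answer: 68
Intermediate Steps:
f(I, R) = ⅕ + I*R²/5 (f(I, R) = ((R*I)*R + 1)/5 = ((I*R)*R + 1)/5 = (I*R² + 1)/5 = (1 + I*R²)/5 = ⅕ + I*R²/5)
Z(j, y) = ⅕ + j + y + j*y²/5 (Z(j, y) = (j + y) + (⅕ + j*y²/5) = ⅕ + j + y + j*y²/5)
(l(4, -3)*Z(-5, -1))*10 = -(⅕ - 5 - 1 + (⅕)*(-5)*(-1)²)*10 = -(⅕ - 5 - 1 + (⅕)*(-5)*1)*10 = -(⅕ - 5 - 1 - 1)*10 = -1*(-34/5)*10 = (34/5)*10 = 68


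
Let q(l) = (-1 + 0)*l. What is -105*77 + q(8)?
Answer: -8093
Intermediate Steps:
q(l) = -l
-105*77 + q(8) = -105*77 - 1*8 = -8085 - 8 = -8093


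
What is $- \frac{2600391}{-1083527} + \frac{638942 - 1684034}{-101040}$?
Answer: $\frac{116260742177}{9123297340} \approx 12.743$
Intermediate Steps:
$- \frac{2600391}{-1083527} + \frac{638942 - 1684034}{-101040} = \left(-2600391\right) \left(- \frac{1}{1083527}\right) + \left(638942 - 1684034\right) \left(- \frac{1}{101040}\right) = \frac{2600391}{1083527} - - \frac{87091}{8420} = \frac{2600391}{1083527} + \frac{87091}{8420} = \frac{116260742177}{9123297340}$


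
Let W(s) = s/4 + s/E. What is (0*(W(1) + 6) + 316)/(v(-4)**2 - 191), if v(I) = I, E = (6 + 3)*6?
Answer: -316/175 ≈ -1.8057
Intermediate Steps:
E = 54 (E = 9*6 = 54)
W(s) = 29*s/108 (W(s) = s/4 + s/54 = 29*s/108)
(0*(W(1) + 6) + 316)/(v(-4)**2 - 191) = (0*((29/108)*1 + 6) + 316)/((-4)**2 - 191) = (0*(29/108 + 6) + 316)/(16 - 191) = (0*(677/108) + 316)/(-175) = (0 + 316)*(-1/175) = 316*(-1/175) = -316/175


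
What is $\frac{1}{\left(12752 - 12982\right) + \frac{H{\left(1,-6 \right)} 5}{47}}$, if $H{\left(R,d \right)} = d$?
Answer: $- \frac{47}{10840} \approx -0.0043358$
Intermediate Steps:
$\frac{1}{\left(12752 - 12982\right) + \frac{H{\left(1,-6 \right)} 5}{47}} = \frac{1}{\left(12752 - 12982\right) + \frac{\left(-6\right) 5}{47}} = \frac{1}{\left(12752 - 12982\right) - \frac{30}{47}} = \frac{1}{-230 - \frac{30}{47}} = \frac{1}{- \frac{10840}{47}} = - \frac{47}{10840}$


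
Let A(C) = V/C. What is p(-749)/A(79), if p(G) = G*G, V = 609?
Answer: 6331297/87 ≈ 72774.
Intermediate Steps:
p(G) = G²
A(C) = 609/C
p(-749)/A(79) = (-749)²/((609/79)) = 561001/((609*(1/79))) = 561001/(609/79) = 561001*(79/609) = 6331297/87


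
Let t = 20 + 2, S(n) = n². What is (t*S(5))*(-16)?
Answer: -8800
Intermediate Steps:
t = 22
(t*S(5))*(-16) = (22*5²)*(-16) = (22*25)*(-16) = 550*(-16) = -8800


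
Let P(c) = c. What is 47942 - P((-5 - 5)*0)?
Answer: 47942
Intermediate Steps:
47942 - P((-5 - 5)*0) = 47942 - (-5 - 5)*0 = 47942 - (-10)*0 = 47942 - 1*0 = 47942 + 0 = 47942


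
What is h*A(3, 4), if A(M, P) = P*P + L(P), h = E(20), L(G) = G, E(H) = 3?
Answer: 60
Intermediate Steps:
h = 3
A(M, P) = P + P² (A(M, P) = P*P + P = P² + P = P + P²)
h*A(3, 4) = 3*(4*(1 + 4)) = 3*(4*5) = 3*20 = 60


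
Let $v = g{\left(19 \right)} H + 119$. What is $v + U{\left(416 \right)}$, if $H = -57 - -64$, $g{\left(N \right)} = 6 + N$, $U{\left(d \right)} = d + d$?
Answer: $1126$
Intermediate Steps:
$U{\left(d \right)} = 2 d$
$H = 7$ ($H = -57 + 64 = 7$)
$v = 294$ ($v = \left(6 + 19\right) 7 + 119 = 25 \cdot 7 + 119 = 175 + 119 = 294$)
$v + U{\left(416 \right)} = 294 + 2 \cdot 416 = 294 + 832 = 1126$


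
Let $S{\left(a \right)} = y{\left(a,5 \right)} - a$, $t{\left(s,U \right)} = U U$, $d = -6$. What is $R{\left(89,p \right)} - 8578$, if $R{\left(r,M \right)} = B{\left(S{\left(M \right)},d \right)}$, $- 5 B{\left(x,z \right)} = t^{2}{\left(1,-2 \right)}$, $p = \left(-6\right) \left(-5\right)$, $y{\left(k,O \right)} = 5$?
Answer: $- \frac{42906}{5} \approx -8581.2$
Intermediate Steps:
$t{\left(s,U \right)} = U^{2}$
$p = 30$
$S{\left(a \right)} = 5 - a$
$B{\left(x,z \right)} = - \frac{16}{5}$ ($B{\left(x,z \right)} = - \frac{\left(\left(-2\right)^{2}\right)^{2}}{5} = - \frac{4^{2}}{5} = \left(- \frac{1}{5}\right) 16 = - \frac{16}{5}$)
$R{\left(r,M \right)} = - \frac{16}{5}$
$R{\left(89,p \right)} - 8578 = - \frac{16}{5} - 8578 = - \frac{42906}{5}$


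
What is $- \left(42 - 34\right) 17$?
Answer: $-136$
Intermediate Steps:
$- \left(42 - 34\right) 17 = - 8 \cdot 17 = \left(-1\right) 136 = -136$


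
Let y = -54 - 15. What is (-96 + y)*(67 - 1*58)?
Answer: -1485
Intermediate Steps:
y = -69
(-96 + y)*(67 - 1*58) = (-96 - 69)*(67 - 1*58) = -165*(67 - 58) = -165*9 = -1485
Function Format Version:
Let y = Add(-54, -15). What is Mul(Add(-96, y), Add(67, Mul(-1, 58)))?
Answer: -1485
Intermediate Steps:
y = -69
Mul(Add(-96, y), Add(67, Mul(-1, 58))) = Mul(Add(-96, -69), Add(67, Mul(-1, 58))) = Mul(-165, Add(67, -58)) = Mul(-165, 9) = -1485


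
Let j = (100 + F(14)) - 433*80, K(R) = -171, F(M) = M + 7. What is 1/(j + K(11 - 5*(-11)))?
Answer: -1/34690 ≈ -2.8827e-5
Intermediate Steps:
F(M) = 7 + M
j = -34519 (j = (100 + (7 + 14)) - 433*80 = (100 + 21) - 34640 = 121 - 34640 = -34519)
1/(j + K(11 - 5*(-11))) = 1/(-34519 - 171) = 1/(-34690) = -1/34690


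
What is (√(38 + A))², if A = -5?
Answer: 33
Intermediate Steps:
(√(38 + A))² = (√(38 - 5))² = (√33)² = 33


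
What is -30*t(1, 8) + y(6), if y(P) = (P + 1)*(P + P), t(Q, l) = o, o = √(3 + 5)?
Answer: 84 - 60*√2 ≈ -0.85281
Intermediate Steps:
o = 2*√2 (o = √8 = 2*√2 ≈ 2.8284)
t(Q, l) = 2*√2
y(P) = 2*P*(1 + P) (y(P) = (1 + P)*(2*P) = 2*P*(1 + P))
-30*t(1, 8) + y(6) = -60*√2 + 2*6*(1 + 6) = -60*√2 + 2*6*7 = -60*√2 + 84 = 84 - 60*√2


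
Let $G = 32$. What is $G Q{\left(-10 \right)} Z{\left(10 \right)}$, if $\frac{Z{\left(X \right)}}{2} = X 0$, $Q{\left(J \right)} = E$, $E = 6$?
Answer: $0$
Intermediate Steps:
$Q{\left(J \right)} = 6$
$Z{\left(X \right)} = 0$ ($Z{\left(X \right)} = 2 X 0 = 2 \cdot 0 = 0$)
$G Q{\left(-10 \right)} Z{\left(10 \right)} = 32 \cdot 6 \cdot 0 = 192 \cdot 0 = 0$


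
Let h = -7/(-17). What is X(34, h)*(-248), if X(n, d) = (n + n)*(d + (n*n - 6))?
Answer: -19400544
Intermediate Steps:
h = 7/17 (h = -7*(-1/17) = 7/17 ≈ 0.41176)
X(n, d) = 2*n*(-6 + d + n²) (X(n, d) = (2*n)*(d + (n² - 6)) = (2*n)*(d + (-6 + n²)) = (2*n)*(-6 + d + n²) = 2*n*(-6 + d + n²))
X(34, h)*(-248) = (2*34*(-6 + 7/17 + 34²))*(-248) = (2*34*(-6 + 7/17 + 1156))*(-248) = (2*34*(19557/17))*(-248) = 78228*(-248) = -19400544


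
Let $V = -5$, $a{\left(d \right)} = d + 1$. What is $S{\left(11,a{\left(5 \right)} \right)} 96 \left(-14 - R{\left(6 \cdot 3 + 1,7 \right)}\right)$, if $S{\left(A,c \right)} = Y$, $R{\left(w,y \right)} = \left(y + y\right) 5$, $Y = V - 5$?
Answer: $80640$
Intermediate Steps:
$a{\left(d \right)} = 1 + d$
$Y = -10$ ($Y = -5 - 5 = -10$)
$R{\left(w,y \right)} = 10 y$ ($R{\left(w,y \right)} = 2 y 5 = 10 y$)
$S{\left(A,c \right)} = -10$
$S{\left(11,a{\left(5 \right)} \right)} 96 \left(-14 - R{\left(6 \cdot 3 + 1,7 \right)}\right) = \left(-10\right) 96 \left(-14 - 10 \cdot 7\right) = - 960 \left(-14 - 70\right) = \left(-960\right) \left(-84\right) = 80640$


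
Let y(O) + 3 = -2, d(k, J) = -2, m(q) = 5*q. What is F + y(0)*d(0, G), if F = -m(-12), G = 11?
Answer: 70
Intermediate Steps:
y(O) = -5 (y(O) = -3 - 2 = -5)
F = 60 (F = -5*(-12) = -1*(-60) = 60)
F + y(0)*d(0, G) = 60 - 5*(-2) = 60 + 10 = 70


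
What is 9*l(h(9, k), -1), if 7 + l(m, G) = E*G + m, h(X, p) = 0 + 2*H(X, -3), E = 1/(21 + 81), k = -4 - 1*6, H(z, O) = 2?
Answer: -921/34 ≈ -27.088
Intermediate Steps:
k = -10 (k = -4 - 6 = -10)
E = 1/102 ≈ 0.0098039
h(X, p) = 4 (h(X, p) = 0 + 2*2 = 0 + 4 = 4)
l(m, G) = -7 + m + G/102 (l(m, G) = -7 + (G/102 + m) = -7 + (m + G/102) = -7 + m + G/102)
9*l(h(9, k), -1) = 9*(-7 + 4 + (1/102)*(-1)) = 9*(-7 + 4 - 1/102) = 9*(-307/102) = -921/34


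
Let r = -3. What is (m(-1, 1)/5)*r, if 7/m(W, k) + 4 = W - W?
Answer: 21/20 ≈ 1.0500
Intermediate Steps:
m(W, k) = -7/4 (m(W, k) = 7/(-4 + (W - W)) = 7/(-4 + 0) = 7/(-4) = 7*(-¼) = -7/4)
(m(-1, 1)/5)*r = -7/4/5*(-3) = -7/4*⅕*(-3) = -7/20*(-3) = 21/20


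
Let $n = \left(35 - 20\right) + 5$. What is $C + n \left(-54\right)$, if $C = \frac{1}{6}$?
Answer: $- \frac{6479}{6} \approx -1079.8$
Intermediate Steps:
$C = \frac{1}{6} \approx 0.16667$
$n = 20$ ($n = 15 + 5 = 20$)
$C + n \left(-54\right) = \frac{1}{6} + 20 \left(-54\right) = \frac{1}{6} - 1080 = - \frac{6479}{6}$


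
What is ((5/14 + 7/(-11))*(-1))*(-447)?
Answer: -19221/154 ≈ -124.81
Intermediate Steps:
((5/14 + 7/(-11))*(-1))*(-447) = ((5*(1/14) + 7*(-1/11))*(-1))*(-447) = ((5/14 - 7/11)*(-1))*(-447) = -43/154*(-1)*(-447) = (43/154)*(-447) = -19221/154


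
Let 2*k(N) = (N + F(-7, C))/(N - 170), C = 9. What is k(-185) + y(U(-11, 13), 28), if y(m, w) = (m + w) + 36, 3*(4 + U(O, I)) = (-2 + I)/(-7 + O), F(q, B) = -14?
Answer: 575834/9585 ≈ 60.077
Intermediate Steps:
U(O, I) = -4 + (-2 + I)/(3*(-7 + O)) (U(O, I) = -4 + ((-2 + I)/(-7 + O))/3 = -4 + (-2 + I)/(3*(-7 + O)))
k(N) = (-14 + N)/(2*(-170 + N)) (k(N) = ((N - 14)/(N - 170))/2 = ((-14 + N)/(-170 + N))/2 = (-14 + N)/(2*(-170 + N)))
y(m, w) = 36 + m + w
k(-185) + y(U(-11, 13), 28) = (-14 - 185)/(2*(-170 - 185)) + (36 + (82 + 13 - 12*(-11))/(3*(-7 - 11)) + 28) = (½)*(-199)/(-355) + (36 + (⅓)*(82 + 13 + 132)/(-18) + 28) = (½)*(-1/355)*(-199) + (36 + (⅓)*(-1/18)*227 + 28) = 199/710 + (36 - 227/54 + 28) = 199/710 + 3229/54 = 575834/9585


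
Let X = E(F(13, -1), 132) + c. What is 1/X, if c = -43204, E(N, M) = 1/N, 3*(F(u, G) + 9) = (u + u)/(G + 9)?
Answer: -95/4104392 ≈ -2.3146e-5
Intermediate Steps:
F(u, G) = -9 + 2*u/(3*(9 + G)) (F(u, G) = -9 + ((u + u)/(G + 9))/3 = -9 + ((2*u)/(9 + G))/3 = -9 + (2*u/(9 + G))/3 = -9 + 2*u/(3*(9 + G)))
X = -4104392/95 (X = 1/((-243 - 27*(-1) + 2*13)/(3*(9 - 1))) - 43204 = 1/((1/3)*(-243 + 27 + 26)/8) - 43204 = 1/((1/3)*(1/8)*(-190)) - 43204 = 1/(-95/12) - 43204 = -12/95 - 43204 = -4104392/95 ≈ -43204.)
1/X = 1/(-4104392/95) = -95/4104392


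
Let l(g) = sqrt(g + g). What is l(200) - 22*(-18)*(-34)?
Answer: -13444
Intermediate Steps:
l(g) = sqrt(2)*sqrt(g) (l(g) = sqrt(2*g) = sqrt(2)*sqrt(g))
l(200) - 22*(-18)*(-34) = sqrt(2)*sqrt(200) - 22*(-18)*(-34) = sqrt(2)*(10*sqrt(2)) + 396*(-34) = 20 - 13464 = -13444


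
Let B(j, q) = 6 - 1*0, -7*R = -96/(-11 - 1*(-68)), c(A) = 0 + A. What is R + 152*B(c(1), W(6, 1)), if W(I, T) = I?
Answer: 121328/133 ≈ 912.24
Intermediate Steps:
c(A) = A
R = 32/133 (R = -(-96)/(7*(-11 - 1*(-68))) = -(-96)/(7*(-11 + 68)) = -(-96)/(7*57) = -⅐*(-32/19) = 32/133 ≈ 0.24060)
B(j, q) = 6 (B(j, q) = 6 + 0 = 6)
R + 152*B(c(1), W(6, 1)) = 32/133 + 152*6 = 32/133 + 912 = 121328/133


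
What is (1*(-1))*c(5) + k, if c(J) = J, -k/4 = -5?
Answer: 15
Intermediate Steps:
k = 20 (k = -4*(-5) = 20)
(1*(-1))*c(5) + k = (1*(-1))*5 + 20 = -1*5 + 20 = -5 + 20 = 15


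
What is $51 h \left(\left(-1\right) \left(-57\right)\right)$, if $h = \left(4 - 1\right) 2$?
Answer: $17442$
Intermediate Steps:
$h = 6$ ($h = 3 \cdot 2 = 6$)
$51 h \left(\left(-1\right) \left(-57\right)\right) = 51 \cdot 6 \left(\left(-1\right) \left(-57\right)\right) = 306 \cdot 57 = 17442$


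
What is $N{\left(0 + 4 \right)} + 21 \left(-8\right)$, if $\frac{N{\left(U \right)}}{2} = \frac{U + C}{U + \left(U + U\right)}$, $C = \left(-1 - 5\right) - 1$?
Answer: $- \frac{337}{2} \approx -168.5$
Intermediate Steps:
$C = -7$ ($C = -6 - 1 = -7$)
$N{\left(U \right)} = \frac{2 \left(-7 + U\right)}{3 U}$ ($N{\left(U \right)} = 2 \frac{U - 7}{U + \left(U + U\right)} = 2 \frac{-7 + U}{U + 2 U} = 2 \frac{-7 + U}{3 U} = \frac{2 \left(-7 + U\right)}{3 U}$)
$N{\left(0 + 4 \right)} + 21 \left(-8\right) = \frac{2 \left(-7 + \left(0 + 4\right)\right)}{3 \left(0 + 4\right)} + 21 \left(-8\right) = \frac{2 \left(-7 + 4\right)}{3 \cdot 4} - 168 = \frac{2}{3} \cdot \frac{1}{4} \left(-3\right) - 168 = - \frac{1}{2} - 168 = - \frac{337}{2}$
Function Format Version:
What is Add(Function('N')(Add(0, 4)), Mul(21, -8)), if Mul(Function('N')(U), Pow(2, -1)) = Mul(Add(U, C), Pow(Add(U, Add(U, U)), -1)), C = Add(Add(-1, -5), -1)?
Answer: Rational(-337, 2) ≈ -168.50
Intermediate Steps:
C = -7 (C = Add(-6, -1) = -7)
Function('N')(U) = Mul(Rational(2, 3), Pow(U, -1), Add(-7, U)) (Function('N')(U) = Mul(2, Mul(Add(U, -7), Pow(Add(U, Add(U, U)), -1))) = Mul(2, Mul(Add(-7, U), Pow(Add(U, Mul(2, U)), -1))) = Mul(2, Mul(Add(-7, U), Pow(Mul(3, U), -1))) = Mul(2, Mul(Add(-7, U), Mul(Rational(1, 3), Pow(U, -1)))) = Mul(2, Mul(Rational(1, 3), Pow(U, -1), Add(-7, U))) = Mul(Rational(2, 3), Pow(U, -1), Add(-7, U)))
Add(Function('N')(Add(0, 4)), Mul(21, -8)) = Add(Mul(Rational(2, 3), Pow(Add(0, 4), -1), Add(-7, Add(0, 4))), Mul(21, -8)) = Add(Mul(Rational(2, 3), Pow(4, -1), Add(-7, 4)), -168) = Add(Mul(Rational(2, 3), Rational(1, 4), -3), -168) = Add(Rational(-1, 2), -168) = Rational(-337, 2)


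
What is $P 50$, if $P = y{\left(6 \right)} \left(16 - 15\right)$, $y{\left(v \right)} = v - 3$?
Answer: $150$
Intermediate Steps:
$y{\left(v \right)} = -3 + v$
$P = 3$ ($P = \left(-3 + 6\right) \left(16 - 15\right) = 3 \cdot 1 = 3$)
$P 50 = 3 \cdot 50 = 150$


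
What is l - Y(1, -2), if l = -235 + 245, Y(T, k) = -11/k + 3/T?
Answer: 3/2 ≈ 1.5000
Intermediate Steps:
l = 10
l - Y(1, -2) = 10 - (-11/(-2) + 3/1) = 10 - (-11*(-½) + 3*1) = 10 - (11/2 + 3) = 10 - 1*17/2 = 10 - 17/2 = 3/2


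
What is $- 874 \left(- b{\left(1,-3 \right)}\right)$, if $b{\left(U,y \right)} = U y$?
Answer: $-2622$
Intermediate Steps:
$- 874 \left(- b{\left(1,-3 \right)}\right) = - 874 \left(- 1 \left(-3\right)\right) = - 874 \left(\left(-1\right) \left(-3\right)\right) = \left(-874\right) 3 = -2622$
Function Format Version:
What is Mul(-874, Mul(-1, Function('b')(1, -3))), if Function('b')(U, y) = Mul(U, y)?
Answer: -2622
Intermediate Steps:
Mul(-874, Mul(-1, Function('b')(1, -3))) = Mul(-874, Mul(-1, Mul(1, -3))) = Mul(-874, Mul(-1, -3)) = Mul(-874, 3) = -2622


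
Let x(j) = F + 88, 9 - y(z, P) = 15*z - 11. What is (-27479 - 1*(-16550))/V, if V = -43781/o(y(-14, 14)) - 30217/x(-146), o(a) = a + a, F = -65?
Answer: 5027340/648121 ≈ 7.7568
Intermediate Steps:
y(z, P) = 20 - 15*z (y(z, P) = 9 - (15*z - 11) = 9 - (-11 + 15*z) = 9 + (11 - 15*z) = 20 - 15*z)
x(j) = 23 (x(j) = -65 + 88 = 23)
o(a) = 2*a
V = -648121/460 (V = -43781*1/(2*(20 - 15*(-14))) - 30217/23 = -43781*1/(2*(20 + 210)) - 30217*1/23 = -43781/(2*230) - 30217/23 = -43781/460 - 30217/23 = -648121/460 ≈ -1409.0)
(-27479 - 1*(-16550))/V = (-27479 - 1*(-16550))/(-648121/460) = (-27479 + 16550)*(-460/648121) = -10929*(-460/648121) = 5027340/648121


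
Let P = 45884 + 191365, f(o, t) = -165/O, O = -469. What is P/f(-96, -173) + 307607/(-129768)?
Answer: 4813068728551/7137240 ≈ 6.7436e+5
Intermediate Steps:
f(o, t) = 165/469 (f(o, t) = -165/(-469) = -165*(-1/469) = 165/469)
P = 237249
P/f(-96, -173) + 307607/(-129768) = 237249/(165/469) + 307607/(-129768) = 237249*(469/165) + 307607*(-1/129768) = 37089927/55 - 307607/129768 = 4813068728551/7137240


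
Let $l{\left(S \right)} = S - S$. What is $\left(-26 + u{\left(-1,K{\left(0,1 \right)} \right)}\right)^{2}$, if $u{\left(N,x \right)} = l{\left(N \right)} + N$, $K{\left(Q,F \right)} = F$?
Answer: $729$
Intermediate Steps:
$l{\left(S \right)} = 0$
$u{\left(N,x \right)} = N$ ($u{\left(N,x \right)} = 0 + N = N$)
$\left(-26 + u{\left(-1,K{\left(0,1 \right)} \right)}\right)^{2} = \left(-26 - 1\right)^{2} = \left(-27\right)^{2} = 729$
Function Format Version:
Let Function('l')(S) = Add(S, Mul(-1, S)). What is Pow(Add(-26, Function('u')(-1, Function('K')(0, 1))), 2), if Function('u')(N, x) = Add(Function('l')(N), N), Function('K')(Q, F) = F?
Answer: 729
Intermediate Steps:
Function('l')(S) = 0
Function('u')(N, x) = N (Function('u')(N, x) = Add(0, N) = N)
Pow(Add(-26, Function('u')(-1, Function('K')(0, 1))), 2) = Pow(Add(-26, -1), 2) = Pow(-27, 2) = 729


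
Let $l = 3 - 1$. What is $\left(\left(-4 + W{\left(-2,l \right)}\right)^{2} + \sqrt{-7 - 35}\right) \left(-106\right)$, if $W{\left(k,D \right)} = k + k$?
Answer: $-6784 - 106 i \sqrt{42} \approx -6784.0 - 686.96 i$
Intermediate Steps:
$l = 2$ ($l = 3 - 1 = 2$)
$W{\left(k,D \right)} = 2 k$
$\left(\left(-4 + W{\left(-2,l \right)}\right)^{2} + \sqrt{-7 - 35}\right) \left(-106\right) = \left(\left(-4 + 2 \left(-2\right)\right)^{2} + \sqrt{-7 - 35}\right) \left(-106\right) = \left(\left(-4 - 4\right)^{2} + \sqrt{-42}\right) \left(-106\right) = \left(\left(-8\right)^{2} + i \sqrt{42}\right) \left(-106\right) = \left(64 + i \sqrt{42}\right) \left(-106\right) = -6784 - 106 i \sqrt{42}$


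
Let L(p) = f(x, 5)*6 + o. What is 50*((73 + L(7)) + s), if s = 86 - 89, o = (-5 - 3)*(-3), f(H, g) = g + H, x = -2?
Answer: 5600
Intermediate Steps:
f(H, g) = H + g
o = 24 (o = -8*(-3) = 24)
s = -3
L(p) = 42 (L(p) = (-2 + 5)*6 + 24 = 3*6 + 24 = 18 + 24 = 42)
50*((73 + L(7)) + s) = 50*((73 + 42) - 3) = 50*(115 - 3) = 50*112 = 5600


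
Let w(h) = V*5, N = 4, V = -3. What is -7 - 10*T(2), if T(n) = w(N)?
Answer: 143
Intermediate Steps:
w(h) = -15 (w(h) = -3*5 = -15)
T(n) = -15
-7 - 10*T(2) = -7 - 10*(-15) = -7 + 150 = 143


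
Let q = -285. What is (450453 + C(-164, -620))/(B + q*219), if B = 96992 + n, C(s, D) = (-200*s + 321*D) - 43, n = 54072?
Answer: 284190/88649 ≈ 3.2058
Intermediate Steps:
C(s, D) = -43 - 200*s + 321*D
B = 151064 (B = 96992 + 54072 = 151064)
(450453 + C(-164, -620))/(B + q*219) = (450453 + (-43 - 200*(-164) + 321*(-620)))/(151064 - 285*219) = (450453 + (-43 + 32800 - 199020))/(151064 - 62415) = (450453 - 166263)/88649 = 284190*(1/88649) = 284190/88649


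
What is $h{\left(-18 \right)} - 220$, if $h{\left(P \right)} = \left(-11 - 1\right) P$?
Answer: $-4$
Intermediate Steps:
$h{\left(P \right)} = - 12 P$
$h{\left(-18 \right)} - 220 = \left(-12\right) \left(-18\right) - 220 = 216 - 220 = -4$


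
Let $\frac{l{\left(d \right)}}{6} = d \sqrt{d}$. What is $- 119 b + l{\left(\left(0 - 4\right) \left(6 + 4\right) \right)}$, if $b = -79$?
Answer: $9401 - 480 i \sqrt{10} \approx 9401.0 - 1517.9 i$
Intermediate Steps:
$l{\left(d \right)} = 6 d^{\frac{3}{2}}$ ($l{\left(d \right)} = 6 d \sqrt{d} = 6 d^{\frac{3}{2}}$)
$- 119 b + l{\left(\left(0 - 4\right) \left(6 + 4\right) \right)} = \left(-119\right) \left(-79\right) + 6 \left(\left(0 - 4\right) \left(6 + 4\right)\right)^{\frac{3}{2}} = 9401 + 6 \left(\left(-4\right) 10\right)^{\frac{3}{2}} = 9401 + 6 \left(-40\right)^{\frac{3}{2}} = 9401 + 6 \left(- 80 i \sqrt{10}\right) = 9401 - 480 i \sqrt{10}$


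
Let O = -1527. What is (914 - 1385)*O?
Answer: 719217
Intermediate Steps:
(914 - 1385)*O = (914 - 1385)*(-1527) = -471*(-1527) = 719217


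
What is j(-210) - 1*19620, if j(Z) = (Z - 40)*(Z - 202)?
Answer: 83380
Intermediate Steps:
j(Z) = (-202 + Z)*(-40 + Z) (j(Z) = (-40 + Z)*(-202 + Z) = (-202 + Z)*(-40 + Z))
j(-210) - 1*19620 = (8080 + (-210)² - 242*(-210)) - 1*19620 = (8080 + 44100 + 50820) - 19620 = 103000 - 19620 = 83380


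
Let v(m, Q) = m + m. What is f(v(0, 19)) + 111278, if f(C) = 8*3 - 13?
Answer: 111289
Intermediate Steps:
v(m, Q) = 2*m
f(C) = 11 (f(C) = 24 - 13 = 11)
f(v(0, 19)) + 111278 = 11 + 111278 = 111289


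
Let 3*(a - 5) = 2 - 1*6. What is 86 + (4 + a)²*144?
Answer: 8550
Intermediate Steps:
a = 11/3 (a = 5 + (2 - 1*6)/3 = 5 + (2 - 6)/3 = 5 + (⅓)*(-4) = 5 - 4/3 = 11/3 ≈ 3.6667)
86 + (4 + a)²*144 = 86 + (4 + 11/3)²*144 = 86 + (23/3)²*144 = 86 + (529/9)*144 = 86 + 8464 = 8550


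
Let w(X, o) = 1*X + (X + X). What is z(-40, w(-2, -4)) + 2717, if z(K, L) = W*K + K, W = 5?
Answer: 2477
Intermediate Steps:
w(X, o) = 3*X (w(X, o) = X + 2*X = 3*X)
z(K, L) = 6*K (z(K, L) = 5*K + K = 6*K)
z(-40, w(-2, -4)) + 2717 = 6*(-40) + 2717 = -240 + 2717 = 2477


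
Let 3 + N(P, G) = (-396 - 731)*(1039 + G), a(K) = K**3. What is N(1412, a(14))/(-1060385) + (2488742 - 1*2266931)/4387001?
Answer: 18938938148679/4651910055385 ≈ 4.0712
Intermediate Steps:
N(P, G) = -1170956 - 1127*G (N(P, G) = -3 + (-396 - 731)*(1039 + G) = -3 - 1127*(1039 + G) = -3 + (-1170953 - 1127*G) = -1170956 - 1127*G)
N(1412, a(14))/(-1060385) + (2488742 - 1*2266931)/4387001 = (-1170956 - 1127*14**3)/(-1060385) + (2488742 - 1*2266931)/4387001 = (-1170956 - 1127*2744)*(-1/1060385) + (2488742 - 2266931)*(1/4387001) = (-1170956 - 3092488)*(-1/1060385) + 221811*(1/4387001) = -4263444*(-1/1060385) + 221811/4387001 = 4263444/1060385 + 221811/4387001 = 18938938148679/4651910055385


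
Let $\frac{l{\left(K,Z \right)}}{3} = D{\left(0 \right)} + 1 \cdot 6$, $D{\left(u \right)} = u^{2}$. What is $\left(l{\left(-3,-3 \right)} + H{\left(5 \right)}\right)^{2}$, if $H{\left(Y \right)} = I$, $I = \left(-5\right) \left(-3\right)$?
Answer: $1089$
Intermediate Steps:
$I = 15$
$H{\left(Y \right)} = 15$
$l{\left(K,Z \right)} = 18$ ($l{\left(K,Z \right)} = 3 \left(0^{2} + 1 \cdot 6\right) = 3 \left(0 + 6\right) = 3 \cdot 6 = 18$)
$\left(l{\left(-3,-3 \right)} + H{\left(5 \right)}\right)^{2} = \left(18 + 15\right)^{2} = 33^{2} = 1089$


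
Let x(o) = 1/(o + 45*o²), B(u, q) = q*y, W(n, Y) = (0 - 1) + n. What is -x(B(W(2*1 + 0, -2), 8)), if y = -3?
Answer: -1/25896 ≈ -3.8616e-5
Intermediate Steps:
W(n, Y) = -1 + n
B(u, q) = -3*q (B(u, q) = q*(-3) = -3*q)
-x(B(W(2*1 + 0, -2), 8)) = -1/(((-3*8))*(1 + 45*(-3*8))) = -1/((-24)*(1 + 45*(-24))) = -(-1)/(24*(1 - 1080)) = -(-1)/(24*(-1079)) = -(-1)*(-1)/(24*1079) = -1*1/25896 = -1/25896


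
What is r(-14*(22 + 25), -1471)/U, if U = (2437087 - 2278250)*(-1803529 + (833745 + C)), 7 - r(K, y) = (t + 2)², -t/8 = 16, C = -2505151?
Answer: 2267/78849750085 ≈ 2.8751e-8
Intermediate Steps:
t = -128 (t = -8*16 = -128)
r(K, y) = -15869 (r(K, y) = 7 - (-128 + 2)² = 7 - 1*(-126)² = 7 - 1*15876 = 7 - 15876 = -15869)
U = -551948250595 (U = (2437087 - 2278250)*(-1803529 + (833745 - 2505151)) = 158837*(-1803529 - 1671406) = 158837*(-3474935) = -551948250595)
r(-14*(22 + 25), -1471)/U = -15869/(-551948250595) = -15869*(-1/551948250595) = 2267/78849750085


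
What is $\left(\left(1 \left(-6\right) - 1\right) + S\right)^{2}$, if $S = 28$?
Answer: $441$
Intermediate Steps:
$\left(\left(1 \left(-6\right) - 1\right) + S\right)^{2} = \left(\left(1 \left(-6\right) - 1\right) + 28\right)^{2} = \left(\left(-6 - 1\right) + 28\right)^{2} = \left(-7 + 28\right)^{2} = 21^{2} = 441$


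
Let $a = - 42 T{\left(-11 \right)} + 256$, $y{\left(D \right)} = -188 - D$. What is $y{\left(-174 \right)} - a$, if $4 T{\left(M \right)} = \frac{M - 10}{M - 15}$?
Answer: $- \frac{13599}{52} \approx -261.52$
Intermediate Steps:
$T{\left(M \right)} = \frac{-10 + M}{4 \left(-15 + M\right)}$ ($T{\left(M \right)} = \frac{\left(M - 10\right) \frac{1}{M - 15}}{4} = \frac{\left(-10 + M\right) \frac{1}{-15 + M}}{4} = \frac{\frac{1}{-15 + M} \left(-10 + M\right)}{4} = \frac{-10 + M}{4 \left(-15 + M\right)}$)
$a = \frac{12871}{52}$ ($a = - 42 \frac{-10 - 11}{4 \left(-15 - 11\right)} + 256 = - 42 \cdot \frac{1}{4} \frac{1}{-26} \left(-21\right) + 256 = - 42 \cdot \frac{1}{4} \left(- \frac{1}{26}\right) \left(-21\right) + 256 = \left(-42\right) \frac{21}{104} + 256 = - \frac{441}{52} + 256 = \frac{12871}{52} \approx 247.52$)
$y{\left(-174 \right)} - a = \left(-188 - -174\right) - \frac{12871}{52} = \left(-188 + 174\right) - \frac{12871}{52} = -14 - \frac{12871}{52} = - \frac{13599}{52}$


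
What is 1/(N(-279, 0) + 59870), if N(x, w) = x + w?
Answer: 1/59591 ≈ 1.6781e-5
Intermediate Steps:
N(x, w) = w + x
1/(N(-279, 0) + 59870) = 1/((0 - 279) + 59870) = 1/(-279 + 59870) = 1/59591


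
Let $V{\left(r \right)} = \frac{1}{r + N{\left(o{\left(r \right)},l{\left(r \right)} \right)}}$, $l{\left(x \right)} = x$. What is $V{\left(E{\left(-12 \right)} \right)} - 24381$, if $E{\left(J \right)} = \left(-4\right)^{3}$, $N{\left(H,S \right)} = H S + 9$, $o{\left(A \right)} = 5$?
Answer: $- \frac{9142876}{375} \approx -24381.0$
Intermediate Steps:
$N{\left(H,S \right)} = 9 + H S$
$E{\left(J \right)} = -64$
$V{\left(r \right)} = \frac{1}{9 + 6 r}$ ($V{\left(r \right)} = \frac{1}{r + \left(9 + 5 r\right)} = \frac{1}{9 + 6 r}$)
$V{\left(E{\left(-12 \right)} \right)} - 24381 = \frac{1}{3 \left(3 + 2 \left(-64\right)\right)} - 24381 = \frac{1}{3 \left(3 - 128\right)} - 24381 = \frac{1}{3 \left(-125\right)} - 24381 = \frac{1}{3} \left(- \frac{1}{125}\right) - 24381 = - \frac{1}{375} - 24381 = - \frac{9142876}{375}$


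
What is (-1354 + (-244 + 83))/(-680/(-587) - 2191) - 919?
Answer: -393475766/428479 ≈ -918.31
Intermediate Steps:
(-1354 + (-244 + 83))/(-680/(-587) - 2191) - 919 = (-1354 - 161)/(-680*(-1/587) - 2191) - 919 = -1515/(680/587 - 2191) - 919 = -1515/(-1285437/587) - 919 = -1515*(-587/1285437) - 919 = 296435/428479 - 919 = -393475766/428479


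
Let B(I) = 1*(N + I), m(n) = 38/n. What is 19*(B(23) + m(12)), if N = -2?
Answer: 2755/6 ≈ 459.17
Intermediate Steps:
B(I) = -2 + I (B(I) = 1*(-2 + I) = -2 + I)
19*(B(23) + m(12)) = 19*((-2 + 23) + 38/12) = 19*(21 + 38*(1/12)) = 19*(21 + 19/6) = 19*(145/6) = 2755/6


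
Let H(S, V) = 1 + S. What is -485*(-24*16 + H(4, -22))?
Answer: 183815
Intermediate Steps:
-485*(-24*16 + H(4, -22)) = -485*(-24*16 + (1 + 4)) = -485*(-384 + 5) = -485*(-379) = 183815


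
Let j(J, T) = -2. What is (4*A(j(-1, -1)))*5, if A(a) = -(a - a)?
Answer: 0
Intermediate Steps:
A(a) = 0 (A(a) = -1*0 = 0)
(4*A(j(-1, -1)))*5 = (4*0)*5 = 0*5 = 0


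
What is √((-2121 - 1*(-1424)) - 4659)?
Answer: 2*I*√1339 ≈ 73.185*I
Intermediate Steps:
√((-2121 - 1*(-1424)) - 4659) = √((-2121 + 1424) - 4659) = √(-697 - 4659) = √(-5356) = 2*I*√1339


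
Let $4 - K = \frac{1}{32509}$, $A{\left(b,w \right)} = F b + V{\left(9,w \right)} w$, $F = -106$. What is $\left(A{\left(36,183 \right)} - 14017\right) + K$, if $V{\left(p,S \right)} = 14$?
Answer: $- \frac{496314904}{32509} \approx -15267.0$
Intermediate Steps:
$A{\left(b,w \right)} = - 106 b + 14 w$
$K = \frac{130035}{32509}$ ($K = 4 - \frac{1}{32509} = \frac{130035}{32509} \approx 4.0$)
$\left(A{\left(36,183 \right)} - 14017\right) + K = \left(\left(\left(-106\right) 36 + 14 \cdot 183\right) - 14017\right) + \frac{130035}{32509} = \left(\left(-3816 + 2562\right) - 14017\right) + \frac{130035}{32509} = \left(-1254 - 14017\right) + \frac{130035}{32509} = -15271 + \frac{130035}{32509} = - \frac{496314904}{32509}$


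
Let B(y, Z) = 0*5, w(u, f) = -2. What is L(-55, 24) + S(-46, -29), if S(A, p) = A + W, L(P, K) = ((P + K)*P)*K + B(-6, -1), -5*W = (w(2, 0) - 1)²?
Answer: 204361/5 ≈ 40872.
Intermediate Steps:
B(y, Z) = 0
W = -9/5 (W = -(-2 - 1)²/5 = -⅕*(-3)² = -⅕*9 = -9/5 ≈ -1.8000)
L(P, K) = K*P*(K + P) (L(P, K) = ((P + K)*P)*K + 0 = ((K + P)*P)*K + 0 = (P*(K + P))*K + 0 = K*P*(K + P) + 0 = K*P*(K + P))
S(A, p) = -9/5 + A (S(A, p) = A - 9/5 = -9/5 + A)
L(-55, 24) + S(-46, -29) = 24*(-55)*(24 - 55) + (-9/5 - 46) = 24*(-55)*(-31) - 239/5 = 40920 - 239/5 = 204361/5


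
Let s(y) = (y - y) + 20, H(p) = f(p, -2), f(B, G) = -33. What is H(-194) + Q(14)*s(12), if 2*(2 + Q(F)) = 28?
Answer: 207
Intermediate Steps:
Q(F) = 12 (Q(F) = -2 + (1/2)*28 = -2 + 14 = 12)
H(p) = -33
s(y) = 20 (s(y) = 0 + 20 = 20)
H(-194) + Q(14)*s(12) = -33 + 12*20 = -33 + 240 = 207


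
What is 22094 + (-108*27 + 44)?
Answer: 19222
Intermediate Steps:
22094 + (-108*27 + 44) = 22094 + (-2916 + 44) = 22094 - 2872 = 19222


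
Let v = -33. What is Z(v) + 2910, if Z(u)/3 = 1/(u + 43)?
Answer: 29103/10 ≈ 2910.3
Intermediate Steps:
Z(u) = 3/(43 + u) (Z(u) = 3/(u + 43) = 3/(43 + u))
Z(v) + 2910 = 3/(43 - 33) + 2910 = 3/10 + 2910 = 29103/10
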